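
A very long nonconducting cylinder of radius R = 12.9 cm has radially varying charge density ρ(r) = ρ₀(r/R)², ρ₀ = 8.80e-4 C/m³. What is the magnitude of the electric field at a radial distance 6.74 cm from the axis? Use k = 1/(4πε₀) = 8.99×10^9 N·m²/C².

Coaxial Gaussian cylinder, radius r = 6.74 cm, length L (r < R).
λ_enc = ∫₀^r ρ(r')·2πr' dr' = (2πρ₀/R²)·r^4/4 = 1.714e-6 C/m.
Applying ∮E·dA = Q_enc/ε₀ with the end caps contributing no flux:
E = 2k|λ_enc|/r = 2(8.99×10^9)(1.714e-6)/(0.0674) = 4.57×10^5 N/C.

E = 4.57×10^5 N/C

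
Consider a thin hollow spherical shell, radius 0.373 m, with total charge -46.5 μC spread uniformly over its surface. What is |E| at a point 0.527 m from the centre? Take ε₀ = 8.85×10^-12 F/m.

E ≈ 1.51e6 V/m

Use a concentric Gaussian sphere at r = 0.527 m (r > 0.373 m).
The entire shell is enclosed: Q_enc = -4.65×10^-5 C.
Gauss's law: E·4πr² = Q_enc/ε₀.
E = |Q_enc|/(4πε₀r²) = (4.65e-5)/(4π·8.85×10^-12·(0.527)²) = 1.51e6 N/C.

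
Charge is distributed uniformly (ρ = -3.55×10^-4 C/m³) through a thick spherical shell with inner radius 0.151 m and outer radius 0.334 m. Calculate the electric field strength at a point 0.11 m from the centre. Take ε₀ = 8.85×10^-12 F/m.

Use a concentric Gaussian sphere at r = 0.11 m (r < 0.151 m, inside the empty cavity).
No charge is enclosed, so by Gauss's law E·4πr² = 0 ⇒ E = 0.

E = 0 (no enclosed charge)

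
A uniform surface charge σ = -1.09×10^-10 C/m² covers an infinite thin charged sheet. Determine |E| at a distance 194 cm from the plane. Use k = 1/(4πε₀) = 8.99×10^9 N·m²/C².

Choose a cylindrical pillbox piercing the sheet, end faces (area A) parallel to it.
Flux Φ = 2EA and Q_enc = σA, so 2EA = σA/ε₀ ⇒ E = |σ|/(2ε₀), independent of distance.
E = 2πk|σ| = 2π(8.99×10^9)(1.09e-10) = 6.16 N/C.

|E| = 6.16 V/m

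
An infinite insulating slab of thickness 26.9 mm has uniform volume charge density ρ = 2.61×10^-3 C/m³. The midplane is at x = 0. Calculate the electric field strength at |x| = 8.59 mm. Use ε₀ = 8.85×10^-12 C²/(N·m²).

By symmetry E is perpendicular to the slab. A Gaussian pillbox from −8.59 mm to +8.59 mm (face area A) lies entirely within the slab.
Q_enc = ρ·(2x)·A and flux = 2EA, so 2EA = 2ρxA/ε₀ ⇒ E = |ρ|x/ε₀.
E = (2.61×10^-3)(0.00859)/(8.85×10^-12) = 2.53e6 N/C.

E ≈ 2.53×10^6 N/C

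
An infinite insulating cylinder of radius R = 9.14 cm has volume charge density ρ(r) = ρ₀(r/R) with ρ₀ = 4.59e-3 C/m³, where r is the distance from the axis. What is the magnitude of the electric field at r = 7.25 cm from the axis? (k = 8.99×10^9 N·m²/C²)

9.94e6 V/m

By cylindrical symmetry E is radial; use a coaxial Gaussian cylinder of radius 7.25 cm and length L (r < R).
λ_enc = ∫₀^r ρ(r')·2πr' dr' = (2πρ₀/R)·r^3/3 = 4.008e-5 C/m.
Since E is radial and uniform over the curved surface, Φ = E·2πrL = Q_enc/ε₀ = λ_enc L/ε₀.
E = 2k|λ_enc|/r = 2(8.99×10^9)(4.008e-5)/(0.0725) = 9.94e6 N/C.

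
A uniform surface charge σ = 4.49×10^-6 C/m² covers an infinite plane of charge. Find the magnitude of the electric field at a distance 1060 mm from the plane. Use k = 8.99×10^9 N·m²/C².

|E| ≈ 2.54×10^5 N/C

The symmetry is planar: E is normal to the sheet and the same magnitude on both sides. Take a pillbox straddling the sheet with end-cap area A.
Only the two end caps contribute flux: Φ = 2EA. With Q_enc = σA, Gauss's law gives E = |σ|/(2ε₀).
E = 2πk|σ| = 2π(8.99×10^9)(4.49e-6) = 2.54×10^5 N/C.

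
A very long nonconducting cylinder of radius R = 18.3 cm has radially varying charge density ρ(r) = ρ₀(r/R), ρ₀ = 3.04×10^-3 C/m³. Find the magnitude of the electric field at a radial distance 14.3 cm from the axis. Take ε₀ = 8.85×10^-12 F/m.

|E| ≈ 1.28e7 N/C

Choose a coaxial cylinder of radius r = 14.3 cm (arbitrary length L) as the Gaussian surface (r < R).
Integrating ρ over the cross-section to radius r: λ_enc = (2πρ₀/R) ∫₀^r r'^2 dr' = 2πρ₀ r^3/(3·R) = 1.017e-4 C/m.
By Gauss's law (flux through the curved wall only), E·2πrL = λ_enc L/ε₀.
E = |λ_enc|/(2πε₀r) = (1.017e-4)/(2π·8.85×10^-12·0.143) = 1.28×10^7 N/C.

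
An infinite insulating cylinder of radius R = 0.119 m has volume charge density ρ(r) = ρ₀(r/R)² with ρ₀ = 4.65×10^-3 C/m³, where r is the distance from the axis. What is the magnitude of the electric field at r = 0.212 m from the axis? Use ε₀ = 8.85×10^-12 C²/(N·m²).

E ≈ 8.77×10^6 N/C

By cylindrical symmetry E is radial; use a coaxial Gaussian cylinder of radius 0.212 m and length L (r > R, full charge per length enclosed).
λ_enc = 2π ∫₀^R ρ₀(r'/R)^2 r' dr' = 2πρ₀R²/4 = 1.034e-4 C/m.
Applying ∮E·dA = Q_enc/ε₀ with the end caps contributing no flux:
E = |λ_enc|/(2πε₀r) = (1.034e-4)/(2π·8.85×10^-12·0.212) = 8.77×10^6 N/C.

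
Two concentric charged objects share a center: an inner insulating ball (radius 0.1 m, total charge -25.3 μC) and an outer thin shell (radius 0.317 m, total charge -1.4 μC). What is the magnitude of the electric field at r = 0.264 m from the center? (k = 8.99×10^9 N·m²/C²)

Symmetry ⇒ E = E(r) r̂. Gaussian sphere of radius r = 0.264 m (between the bodies, 0.1 m < r < 0.317 m).
Only the inner charge is enclosed; the outer shell contributes nothing inside itself. Q_enc = -25.3 μC = -2.53×10^-5 C.
Applying ∮E·dA = Q_enc/ε₀ with Φ = E(4πr²):
E = k|Q_enc|/r² = (8.99×10^9)(2.53×10^-5)/(0.264)² = 3.26×10^6 N/C.

|E| = 3.26×10^6 V/m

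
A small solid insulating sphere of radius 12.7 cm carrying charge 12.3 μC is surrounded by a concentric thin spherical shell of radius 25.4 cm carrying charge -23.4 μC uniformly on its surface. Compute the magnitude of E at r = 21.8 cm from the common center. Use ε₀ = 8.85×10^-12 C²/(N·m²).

E = 2.33×10^6 V/m

Symmetry ⇒ E = E(r) r̂. Gaussian sphere of radius r = 21.8 cm (between the bodies, 12.7 cm < r < 25.4 cm).
Only the inner charge is enclosed; the outer shell contributes nothing inside itself. Q_enc = 12.3 μC = 1.23×10^-5 C.
Gauss's law: E·4πr² = Q_enc/ε₀.
E = |Q_enc|/(4πε₀r²) = (1.23e-5)/(4π·8.85×10^-12·(0.218)²) = 2.33×10^6 N/C.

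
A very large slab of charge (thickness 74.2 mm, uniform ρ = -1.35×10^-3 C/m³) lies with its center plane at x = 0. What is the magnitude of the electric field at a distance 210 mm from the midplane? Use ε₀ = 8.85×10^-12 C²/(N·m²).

|E| = 5.66e6 N/C

The point |x| = 210 mm lies outside the slab (half-thickness 0.0371 m). A symmetric pillbox spanning the full slab encloses Q_enc = ρ·d·A.
Flux = 2EA ⇒ E = |ρ|d/(2ε₀), independent of distance outside.
E = (1.35×10^-3)(0.0742)/(2·8.85×10^-12) = 5.66×10^6 N/C.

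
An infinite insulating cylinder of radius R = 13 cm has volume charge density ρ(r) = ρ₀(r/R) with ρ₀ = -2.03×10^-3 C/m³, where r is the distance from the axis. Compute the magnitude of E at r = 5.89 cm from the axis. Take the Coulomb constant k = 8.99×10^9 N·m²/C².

|E| ≈ 2.04e6 N/C

By cylindrical symmetry E is radial; use a coaxial Gaussian cylinder of radius 5.89 cm and length L (r < R).
λ_enc = ∫₀^r ρ(r')·2πr' dr' = (2πρ₀/R)·r^3/3 = -6.683×10^-6 C/m.
Since E is radial and uniform over the curved surface, Φ = E·2πrL = Q_enc/ε₀ = λ_enc L/ε₀.
E = 2k|λ_enc|/r = 2(8.99×10^9)(6.683e-6)/(0.0589) = 2.04×10^6 N/C.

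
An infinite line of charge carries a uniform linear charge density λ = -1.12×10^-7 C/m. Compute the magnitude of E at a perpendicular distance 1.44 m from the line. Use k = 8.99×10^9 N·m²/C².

By cylindrical symmetry E is radial; use a coaxial Gaussian cylinder of radius 1.44 m and length L.
Q_enc = λL, so λ_enc = -1.12×10^-7 C/m.
Since E is radial and uniform over the curved surface, Φ = E·2πrL = Q_enc/ε₀ = λ_enc L/ε₀.
E = 2k|λ_enc|/r = 2(8.99×10^9)(1.12e-7)/(1.44) = 1.40e3 N/C.

|E| = 1.40e3 N/C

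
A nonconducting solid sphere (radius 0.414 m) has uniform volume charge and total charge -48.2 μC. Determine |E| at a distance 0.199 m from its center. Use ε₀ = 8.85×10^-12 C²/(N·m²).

Use a concentric Gaussian sphere at r = 0.199 m (r < R).
For a uniform sphere the enclosed fraction is (r/R)³, so Q_enc = (-48.2 μC)(0.199/0.414)³ = -5.353×10^-6 C.
Applying ∮E·dA = Q_enc/ε₀ with Φ = E(4πr²):
E = |Q_enc|/(4πε₀r²) = (5.353×10^-6)/(4π·8.85×10^-12·(0.199)²) = 1.22e6 N/C.

E ≈ 1.22e6 N/C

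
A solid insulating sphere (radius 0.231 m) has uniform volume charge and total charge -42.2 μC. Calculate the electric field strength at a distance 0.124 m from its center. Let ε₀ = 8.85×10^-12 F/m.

|E| = 3.82×10^6 N/C

By spherical symmetry E is radial; choose a Gaussian sphere of radius r = 0.124 m (r < R).
For a uniform sphere the enclosed fraction is (r/R)³, so Q_enc = (-42.2 μC)(0.124/0.231)³ = -6.527×10^-6 C.
Since E is radial and uniform over the Gaussian sphere, Φ = E·4πr² = Q_enc/ε₀.
E = |Q_enc|/(4πε₀r²) = (6.527e-6)/(4π·8.85×10^-12·(0.124)²) = 3.82e6 N/C.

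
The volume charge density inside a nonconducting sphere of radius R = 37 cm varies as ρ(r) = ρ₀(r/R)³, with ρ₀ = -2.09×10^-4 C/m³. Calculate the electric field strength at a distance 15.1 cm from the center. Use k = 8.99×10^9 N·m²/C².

4.04e4 V/m

Symmetry ⇒ E = E(r) r̂. Gaussian sphere of radius r = 15.1 cm (r < R).
Integrate the density: Q_enc = 4π ∫₀^r ρ₀(r'/R)^3 r'² dr' = 4πρ₀ r^6/(6·R³) = -1.024×10^-7 C.
Applying ∮E·dA = Q_enc/ε₀ with Φ = E(4πr²):
E = k|Q_enc|/r² = (8.99×10^9)(1.024e-7)/(0.151)² = 4.04e4 N/C.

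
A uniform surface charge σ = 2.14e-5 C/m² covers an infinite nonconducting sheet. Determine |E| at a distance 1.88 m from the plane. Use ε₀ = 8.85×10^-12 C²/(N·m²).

E = 1.21×10^6 N/C

Choose a cylindrical pillbox piercing the sheet, end faces (area A) parallel to it.
Flux Φ = 2EA and Q_enc = σA, so 2EA = σA/ε₀ ⇒ E = |σ|/(2ε₀), independent of distance.
E = |σ|/(2ε₀) = (2.14e-5)/(2·8.85×10^-12) = 1.21×10^6 N/C.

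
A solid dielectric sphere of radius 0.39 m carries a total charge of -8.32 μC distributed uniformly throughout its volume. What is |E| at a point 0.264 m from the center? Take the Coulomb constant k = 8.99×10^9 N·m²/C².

3.33×10^5 N/C

Take a concentric spherical Gaussian surface of radius r = 0.264 m (r < R).
For a uniform sphere the enclosed fraction is (r/R)³, so Q_enc = (-8.32 μC)(0.264/0.39)³ = -2.581×10^-6 C.
Gauss's law: E·4πr² = Q_enc/ε₀.
E = k|Q_enc|/r² = (8.99×10^9)(2.581e-6)/(0.264)² = 3.33×10^5 N/C.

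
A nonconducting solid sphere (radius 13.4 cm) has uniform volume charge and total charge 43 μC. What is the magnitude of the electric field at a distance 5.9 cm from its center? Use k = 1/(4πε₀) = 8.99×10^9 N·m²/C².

Symmetry ⇒ E = E(r) r̂. Gaussian sphere of radius r = 5.9 cm (r < R).
For a uniform sphere the enclosed fraction is (r/R)³, so Q_enc = (43 μC)(0.059/0.134)³ = 3.67×10^-6 C.
Applying ∮E·dA = Q_enc/ε₀ with Φ = E(4πr²):
E = k|Q_enc|/r² = (8.99×10^9)(3.67e-6)/(0.059)² = 9.48e6 N/C.

|E| = 9.48×10^6 N/C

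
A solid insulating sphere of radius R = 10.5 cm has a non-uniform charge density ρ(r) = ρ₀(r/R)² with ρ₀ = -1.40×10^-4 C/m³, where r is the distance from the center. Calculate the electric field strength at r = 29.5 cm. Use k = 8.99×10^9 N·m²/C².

E ≈ 4.21×10^4 N/C

Symmetry ⇒ E = E(r) r̂. Gaussian sphere of radius r = 29.5 cm (r > R, all charge enclosed).
Q_enc = 4π ∫₀^R ρ₀(r'/R)^2 r'² dr' = 4πρ₀R³/5 = -4.073×10^-7 C.
Gauss's law: E·4πr² = Q_enc/ε₀.
E = k|Q_enc|/r² = (8.99×10^9)(4.073×10^-7)/(0.295)² = 4.21×10^4 N/C.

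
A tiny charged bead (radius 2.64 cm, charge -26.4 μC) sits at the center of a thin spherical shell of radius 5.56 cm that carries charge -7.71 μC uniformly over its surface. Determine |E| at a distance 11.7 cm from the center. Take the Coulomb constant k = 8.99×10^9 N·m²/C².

2.24e7 N/C

Use a concentric Gaussian sphere at r = 11.7 cm (r > 5.56 cm, enclosing both).
Q_enc = (-26.4 μC) + (-7.71 μC) = -3.411×10^-5 C.
Applying ∮E·dA = Q_enc/ε₀ with Φ = E(4πr²):
E = k|Q_enc|/r² = (8.99×10^9)(3.411e-5)/(0.117)² = 2.24e7 N/C.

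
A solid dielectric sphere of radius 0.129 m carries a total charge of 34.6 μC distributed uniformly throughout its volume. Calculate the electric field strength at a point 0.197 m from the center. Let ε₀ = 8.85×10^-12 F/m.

Symmetry ⇒ E = E(r) r̂. Gaussian sphere of radius r = 0.197 m (r > R, so the entire charge is enclosed).
Q_enc = 34.6 μC = 3.46×10^-5 C.
Since E is radial and uniform over the Gaussian sphere, Φ = E·4πr² = Q_enc/ε₀.
E = |Q_enc|/(4πε₀r²) = (3.46×10^-5)/(4π·8.85×10^-12·(0.197)²) = 8.02×10^6 N/C.

8.02e6 N/C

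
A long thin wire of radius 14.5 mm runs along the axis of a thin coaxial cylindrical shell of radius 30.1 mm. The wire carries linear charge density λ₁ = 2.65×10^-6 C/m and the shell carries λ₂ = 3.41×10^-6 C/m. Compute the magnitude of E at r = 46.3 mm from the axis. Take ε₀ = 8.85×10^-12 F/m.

Take a coaxial cylindrical Gaussian surface of radius r = 46.3 mm and length L (r > 30.1 mm, enclosing both).
λ_enc = λ₁ + λ₂ = (2.65×10^-6) + (3.41e-6) = 6.06e-6 C/m.
By Gauss's law (flux through the curved wall only), E·2πrL = λ_enc L/ε₀.
E = |λ_enc|/(2πε₀r) = (6.06×10^-6)/(2π·8.85×10^-12·0.0463) = 2.35×10^6 N/C.

|E| ≈ 2.35×10^6 V/m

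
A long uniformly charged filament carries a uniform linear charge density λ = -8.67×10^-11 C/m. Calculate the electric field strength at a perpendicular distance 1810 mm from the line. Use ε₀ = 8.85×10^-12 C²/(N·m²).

0.861 N/C

Coaxial Gaussian cylinder, radius r = 1810 mm, length L.
Q_enc = λL, so λ_enc = -8.67×10^-11 C/m.
By Gauss's law (flux through the curved wall only), E·2πrL = λ_enc L/ε₀.
E = |λ_enc|/(2πε₀r) = (8.67e-11)/(2π·8.85×10^-12·1.81) = 0.861 N/C.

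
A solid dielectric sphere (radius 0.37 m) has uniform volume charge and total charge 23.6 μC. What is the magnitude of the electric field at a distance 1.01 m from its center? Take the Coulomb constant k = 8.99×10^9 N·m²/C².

E = 2.08×10^5 N/C

Symmetry ⇒ E = E(r) r̂. Gaussian sphere of radius r = 1.01 m (r > R, so the entire charge is enclosed).
Q_enc = 23.6 μC = 2.36×10^-5 C.
Since E is radial and uniform over the Gaussian sphere, Φ = E·4πr² = Q_enc/ε₀.
E = k|Q_enc|/r² = (8.99×10^9)(2.36×10^-5)/(1.01)² = 2.08×10^5 N/C.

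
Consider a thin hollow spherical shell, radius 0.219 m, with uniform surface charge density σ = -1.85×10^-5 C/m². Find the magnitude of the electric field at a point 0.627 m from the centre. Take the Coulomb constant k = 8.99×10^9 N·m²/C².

|E| ≈ 2.55×10^5 V/m

Take a concentric spherical Gaussian surface of radius r = 0.627 m (r > 0.219 m).
The entire shell is enclosed: Q_enc = σ·4πR² = (-1.85×10^-5)·4π·(0.219)² = -1.115×10^-5 C.
Since E is radial and uniform over the Gaussian sphere, Φ = E·4πr² = Q_enc/ε₀.
E = k|Q_enc|/r² = (8.99×10^9)(1.115×10^-5)/(0.627)² = 2.55×10^5 N/C.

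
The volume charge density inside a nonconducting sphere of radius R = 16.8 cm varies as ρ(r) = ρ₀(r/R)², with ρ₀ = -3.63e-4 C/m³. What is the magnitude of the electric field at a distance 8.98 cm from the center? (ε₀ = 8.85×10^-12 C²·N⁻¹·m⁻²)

E ≈ 2.10×10^5 V/m

By spherical symmetry E is radial; choose a Gaussian sphere of radius r = 8.98 cm (r < R).
Q_enc = ∫₀^r ρ(r')·4πr'² dr' = (4πρ₀/R²) ∫₀^r r'^4 dr' = 4πρ₀ r^5/(5·R²) = -1.888e-7 C.
Applying ∮E·dA = Q_enc/ε₀ with Φ = E(4πr²):
E = |Q_enc|/(4πε₀r²) = (1.888×10^-7)/(4π·8.85×10^-12·(0.0898)²) = 2.10×10^5 N/C.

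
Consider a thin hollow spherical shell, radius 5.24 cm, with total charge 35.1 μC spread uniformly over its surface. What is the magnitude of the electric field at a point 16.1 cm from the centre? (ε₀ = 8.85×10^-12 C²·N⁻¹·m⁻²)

Take a concentric spherical Gaussian surface of radius r = 16.1 cm (r > 5.24 cm).
The entire shell is enclosed: Q_enc = 3.51×10^-5 C.
Applying ∮E·dA = Q_enc/ε₀ with Φ = E(4πr²):
E = |Q_enc|/(4πε₀r²) = (3.51e-5)/(4π·8.85×10^-12·(0.161)²) = 1.22×10^7 N/C.

|E| ≈ 1.22×10^7 N/C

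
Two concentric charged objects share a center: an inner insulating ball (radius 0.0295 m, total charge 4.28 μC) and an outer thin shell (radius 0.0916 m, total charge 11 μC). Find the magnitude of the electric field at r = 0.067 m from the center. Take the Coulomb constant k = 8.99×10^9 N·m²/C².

By spherical symmetry E is radial; choose a Gaussian sphere of radius r = 0.067 m (between the bodies, 0.0295 m < r < 0.0916 m).
Only the inner charge is enclosed; the outer shell contributes nothing inside itself. Q_enc = 4.28 μC = 4.28×10^-6 C.
Applying ∮E·dA = Q_enc/ε₀ with Φ = E(4πr²):
E = k|Q_enc|/r² = (8.99×10^9)(4.28×10^-6)/(0.067)² = 8.57×10^6 N/C.

|E| ≈ 8.57e6 N/C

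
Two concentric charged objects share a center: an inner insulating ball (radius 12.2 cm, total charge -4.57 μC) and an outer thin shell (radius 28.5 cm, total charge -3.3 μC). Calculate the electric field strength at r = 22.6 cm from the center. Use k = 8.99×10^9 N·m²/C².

Symmetry ⇒ E = E(r) r̂. Gaussian sphere of radius r = 22.6 cm (between the bodies, 12.2 cm < r < 28.5 cm).
Only the inner charge is enclosed; the outer shell contributes nothing inside itself. Q_enc = -4.57 μC = -4.57×10^-6 C.
Gauss's law: E·4πr² = Q_enc/ε₀.
E = k|Q_enc|/r² = (8.99×10^9)(4.57×10^-6)/(0.226)² = 8.04e5 N/C.

|E| = 8.04×10^5 V/m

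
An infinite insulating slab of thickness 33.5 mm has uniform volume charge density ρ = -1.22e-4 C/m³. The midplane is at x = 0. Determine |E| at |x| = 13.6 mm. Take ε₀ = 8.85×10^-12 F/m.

By symmetry E is perpendicular to the slab. A Gaussian pillbox from −13.6 mm to +13.6 mm (face area A) lies entirely within the slab.
Q_enc = ρ·(2x)·A and flux = 2EA, so 2EA = 2ρxA/ε₀ ⇒ E = |ρ|x/ε₀.
E = (1.22e-4)(0.0136)/(8.85×10^-12) = 1.87×10^5 N/C.

E = 1.87×10^5 N/C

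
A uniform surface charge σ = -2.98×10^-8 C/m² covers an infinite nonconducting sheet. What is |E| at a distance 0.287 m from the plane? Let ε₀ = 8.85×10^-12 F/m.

|E| ≈ 1.68×10^3 N/C

The symmetry is planar: E is normal to the sheet and the same magnitude on both sides. Take a pillbox straddling the sheet with end-cap area A.
Flux Φ = 2EA and Q_enc = σA, so 2EA = σA/ε₀ ⇒ E = |σ|/(2ε₀), independent of distance.
E = |σ|/(2ε₀) = (2.98×10^-8)/(2·8.85×10^-12) = 1.68×10^3 N/C.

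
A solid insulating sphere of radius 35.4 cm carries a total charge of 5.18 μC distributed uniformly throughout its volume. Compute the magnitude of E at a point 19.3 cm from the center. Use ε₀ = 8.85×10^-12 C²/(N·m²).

Take a concentric spherical Gaussian surface of radius r = 19.3 cm (r < R).
Only the charge within r is enclosed: Q_enc = Q·(r/R)³ = (5.18 μC)·(19.3 cm/35.4 cm)³ = 8.394e-7 C.
By Gauss's law, ∮E·dA = E·4πr² = Q_enc/ε₀.
E = |Q_enc|/(4πε₀r²) = (8.394×10^-7)/(4π·8.85×10^-12·(0.193)²) = 2.03×10^5 N/C.

|E| = 2.03e5 V/m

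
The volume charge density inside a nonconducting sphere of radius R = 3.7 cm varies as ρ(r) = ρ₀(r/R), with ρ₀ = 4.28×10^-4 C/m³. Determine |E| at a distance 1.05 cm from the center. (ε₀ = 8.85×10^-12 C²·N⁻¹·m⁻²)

|E| ≈ 3.60e4 V/m

Use a concentric Gaussian sphere at r = 1.05 cm (r < R).
Q_enc = ∫₀^r ρ(r')·4πr'² dr' = (4πρ₀/R) ∫₀^r r'^3 dr' = 4πρ₀ r^4/(4·R) = 4.417×10^-10 C.
Applying ∮E·dA = Q_enc/ε₀ with Φ = E(4πr²):
E = |Q_enc|/(4πε₀r²) = (4.417×10^-10)/(4π·8.85×10^-12·(0.0105)²) = 3.60×10^4 N/C.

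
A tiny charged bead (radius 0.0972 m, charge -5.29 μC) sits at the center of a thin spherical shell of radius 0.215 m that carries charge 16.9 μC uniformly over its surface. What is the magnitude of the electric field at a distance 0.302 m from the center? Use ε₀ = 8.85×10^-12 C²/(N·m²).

E = 1.14e6 V/m

Take a concentric spherical Gaussian surface of radius r = 0.302 m (r > 0.215 m, enclosing both).
Q_enc = (-5.29 μC) + (16.9 μC) = 1.161e-5 C.
Since E is radial and uniform over the Gaussian sphere, Φ = E·4πr² = Q_enc/ε₀.
E = |Q_enc|/(4πε₀r²) = (1.161×10^-5)/(4π·8.85×10^-12·(0.302)²) = 1.14×10^6 N/C.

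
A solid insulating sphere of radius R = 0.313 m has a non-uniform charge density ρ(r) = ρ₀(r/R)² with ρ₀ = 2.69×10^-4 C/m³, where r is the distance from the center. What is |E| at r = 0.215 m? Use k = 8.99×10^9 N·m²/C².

By spherical symmetry E is radial; choose a Gaussian sphere of radius r = 0.215 m (r < R).
Q_enc = ∫₀^r ρ(r')·4πr'² dr' = (4πρ₀/R²) ∫₀^r r'^4 dr' = 4πρ₀ r^5/(5·R²) = 3.17×10^-6 C.
Gauss's law: E·4πr² = Q_enc/ε₀.
E = k|Q_enc|/r² = (8.99×10^9)(3.17e-6)/(0.215)² = 6.17×10^5 N/C.

6.17×10^5 V/m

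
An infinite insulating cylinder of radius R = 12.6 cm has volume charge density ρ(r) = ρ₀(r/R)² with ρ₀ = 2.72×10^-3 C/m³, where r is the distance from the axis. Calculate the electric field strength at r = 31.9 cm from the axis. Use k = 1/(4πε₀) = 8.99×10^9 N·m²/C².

Choose a coaxial cylinder of radius r = 31.9 cm (arbitrary length L) as the Gaussian surface (r > R, full charge per length enclosed).
λ_enc = 2π ∫₀^R ρ₀(r'/R)^2 r' dr' = 2πρ₀R²/4 = 6.783e-5 C/m.
Applying ∮E·dA = Q_enc/ε₀ with the end caps contributing no flux:
E = 2k|λ_enc|/r = 2(8.99×10^9)(6.783×10^-5)/(0.319) = 3.82e6 N/C.

|E| = 3.82e6 N/C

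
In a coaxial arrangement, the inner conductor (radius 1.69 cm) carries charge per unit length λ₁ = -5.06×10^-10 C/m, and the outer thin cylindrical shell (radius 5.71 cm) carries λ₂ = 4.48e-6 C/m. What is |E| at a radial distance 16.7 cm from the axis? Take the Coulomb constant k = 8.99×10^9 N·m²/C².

E = 4.82×10^5 V/m

Coaxial Gaussian cylinder, radius r = 16.7 cm, length L (r > 5.71 cm, enclosing both).
λ_enc = λ₁ + λ₂ = (-5.06×10^-10) + (4.48e-6) = 4.479e-6 C/m.
Gauss's law: E·2πrL = λ_enc L/ε₀.
E = 2k|λ_enc|/r = 2(8.99×10^9)(4.479×10^-6)/(0.167) = 4.82×10^5 N/C.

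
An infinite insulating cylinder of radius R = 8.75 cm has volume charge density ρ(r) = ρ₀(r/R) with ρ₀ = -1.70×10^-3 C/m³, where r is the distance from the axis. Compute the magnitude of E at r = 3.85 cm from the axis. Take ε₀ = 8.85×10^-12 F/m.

E ≈ 1.08×10^6 N/C

Take a coaxial cylindrical Gaussian surface of radius r = 3.85 cm and length L (r < R).
λ_enc = ∫₀^r ρ(r')·2πr' dr' = (2πρ₀/R)·r^3/3 = -2.322e-6 C/m.
Applying ∮E·dA = Q_enc/ε₀ with the end caps contributing no flux:
E = |λ_enc|/(2πε₀r) = (2.322×10^-6)/(2π·8.85×10^-12·0.0385) = 1.08×10^6 N/C.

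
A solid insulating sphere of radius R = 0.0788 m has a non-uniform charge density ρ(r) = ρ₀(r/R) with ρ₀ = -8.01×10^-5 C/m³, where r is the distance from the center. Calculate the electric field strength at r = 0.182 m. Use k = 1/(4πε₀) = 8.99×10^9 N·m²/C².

By spherical symmetry E is radial; choose a Gaussian sphere of radius r = 0.182 m (r > R, all charge enclosed).
Q_enc = 4π ∫₀^R ρ₀(r'/R)^1 r'² dr' = 4πρ₀R³/4 = -1.231×10^-7 C.
Applying ∮E·dA = Q_enc/ε₀ with Φ = E(4πr²):
E = k|Q_enc|/r² = (8.99×10^9)(1.231×10^-7)/(0.182)² = 3.34e4 N/C.

|E| = 3.34e4 N/C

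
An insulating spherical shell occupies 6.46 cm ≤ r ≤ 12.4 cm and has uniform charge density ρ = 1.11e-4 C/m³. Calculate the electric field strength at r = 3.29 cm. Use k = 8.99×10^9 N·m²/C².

E = 0

Use a concentric Gaussian sphere at r = 3.29 cm (r < 6.46 cm, inside the empty cavity).
Q_enc = 0 (all charge lies at larger r); Gauss's law gives E = 0.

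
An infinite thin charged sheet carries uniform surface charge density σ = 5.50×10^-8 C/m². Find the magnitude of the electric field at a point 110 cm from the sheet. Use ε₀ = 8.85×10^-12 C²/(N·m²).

E ≈ 3.11×10^3 V/m

The symmetry is planar: E is normal to the sheet and the same magnitude on both sides. Take a pillbox straddling the sheet with end-cap area A.
Only the two end caps contribute flux: Φ = 2EA. With Q_enc = σA, Gauss's law gives E = |σ|/(2ε₀).
E = |σ|/(2ε₀) = (5.50e-8)/(2·8.85×10^-12) = 3.11×10^3 N/C.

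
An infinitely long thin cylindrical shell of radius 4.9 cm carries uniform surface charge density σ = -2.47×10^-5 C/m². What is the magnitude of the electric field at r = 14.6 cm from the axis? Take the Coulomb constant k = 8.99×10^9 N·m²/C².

By cylindrical symmetry E is radial; use a coaxial Gaussian cylinder of radius 14.6 cm and length L (r > 4.9 cm).
The whole shell is enclosed: λ_enc = σ·2πR = (-2.47×10^-5)·2π·(0.049) = -7.605×10^-6 C/m.
Applying ∮E·dA = Q_enc/ε₀ with the end caps contributing no flux:
E = 2k|λ_enc|/r = 2(8.99×10^9)(7.605e-6)/(0.146) = 9.37×10^5 N/C.

9.37e5 N/C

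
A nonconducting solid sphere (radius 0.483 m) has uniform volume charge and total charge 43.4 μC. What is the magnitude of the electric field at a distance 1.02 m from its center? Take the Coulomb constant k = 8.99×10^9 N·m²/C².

|E| ≈ 3.75e5 V/m

Use a concentric Gaussian sphere at r = 1.02 m (r > R, so the entire charge is enclosed).
Q_enc = 43.4 μC = 4.34e-5 C.
By Gauss's law, ∮E·dA = E·4πr² = Q_enc/ε₀.
E = k|Q_enc|/r² = (8.99×10^9)(4.34×10^-5)/(1.02)² = 3.75×10^5 N/C.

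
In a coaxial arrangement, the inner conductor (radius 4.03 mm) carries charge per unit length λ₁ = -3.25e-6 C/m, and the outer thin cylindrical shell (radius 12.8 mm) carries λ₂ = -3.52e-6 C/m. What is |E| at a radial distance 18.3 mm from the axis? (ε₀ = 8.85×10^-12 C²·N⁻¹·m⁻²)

Choose a coaxial cylinder of radius r = 18.3 mm (arbitrary length L) as the Gaussian surface (r > 12.8 mm, enclosing both).
λ_enc = λ₁ + λ₂ = (-3.25×10^-6) + (-3.52e-6) = -6.77e-6 C/m.
Applying ∮E·dA = Q_enc/ε₀ with the end caps contributing no flux:
E = |λ_enc|/(2πε₀r) = (6.77×10^-6)/(2π·8.85×10^-12·0.0183) = 6.65e6 N/C.

|E| ≈ 6.65×10^6 N/C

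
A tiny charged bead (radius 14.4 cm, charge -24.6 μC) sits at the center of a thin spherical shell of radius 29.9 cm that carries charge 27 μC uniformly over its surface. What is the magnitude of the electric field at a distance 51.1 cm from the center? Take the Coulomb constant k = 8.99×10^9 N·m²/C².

E ≈ 8.26×10^4 N/C

Symmetry ⇒ E = E(r) r̂. Gaussian sphere of radius r = 51.1 cm (r > 29.9 cm, enclosing both).
Q_enc = (-24.6 μC) + (27 μC) = 2.40e-6 C.
Since E is radial and uniform over the Gaussian sphere, Φ = E·4πr² = Q_enc/ε₀.
E = k|Q_enc|/r² = (8.99×10^9)(2.40×10^-6)/(0.511)² = 8.26×10^4 N/C.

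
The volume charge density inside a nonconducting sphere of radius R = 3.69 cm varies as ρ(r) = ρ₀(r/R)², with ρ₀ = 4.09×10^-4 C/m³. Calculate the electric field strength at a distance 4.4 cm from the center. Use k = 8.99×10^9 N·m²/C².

E = 2.40e5 V/m

By spherical symmetry E is radial; choose a Gaussian sphere of radius r = 4.4 cm (r > R, all charge enclosed).
Q_enc = 4π ∫₀^R ρ₀(r'/R)^2 r'² dr' = 4πρ₀R³/5 = 5.165×10^-8 C.
Since E is radial and uniform over the Gaussian sphere, Φ = E·4πr² = Q_enc/ε₀.
E = k|Q_enc|/r² = (8.99×10^9)(5.165×10^-8)/(0.044)² = 2.40×10^5 N/C.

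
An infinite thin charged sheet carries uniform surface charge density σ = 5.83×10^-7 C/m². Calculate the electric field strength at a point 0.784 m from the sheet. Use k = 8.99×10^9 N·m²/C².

By planar symmetry E is perpendicular to the sheet and uniform; use a Gaussian pillbox with flat faces of area A on each side of the sheet.
Only the two end caps contribute flux: Φ = 2EA. With Q_enc = σA, Gauss's law gives E = |σ|/(2ε₀).
E = 2πk|σ| = 2π(8.99×10^9)(5.83e-7) = 3.29×10^4 N/C.

|E| ≈ 3.29e4 V/m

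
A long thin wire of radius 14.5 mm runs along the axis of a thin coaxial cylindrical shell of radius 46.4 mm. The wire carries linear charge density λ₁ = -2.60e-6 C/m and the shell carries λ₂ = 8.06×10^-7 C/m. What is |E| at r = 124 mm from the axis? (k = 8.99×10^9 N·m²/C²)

2.60×10^5 V/m

Take a coaxial cylindrical Gaussian surface of radius r = 124 mm and length L (r > 46.4 mm, enclosing both).
λ_enc = λ₁ + λ₂ = (-2.60e-6) + (8.06×10^-7) = -1.794×10^-6 C/m.
Since E is radial and uniform over the curved surface, Φ = E·2πrL = Q_enc/ε₀ = λ_enc L/ε₀.
E = 2k|λ_enc|/r = 2(8.99×10^9)(1.794×10^-6)/(0.124) = 2.60e5 N/C.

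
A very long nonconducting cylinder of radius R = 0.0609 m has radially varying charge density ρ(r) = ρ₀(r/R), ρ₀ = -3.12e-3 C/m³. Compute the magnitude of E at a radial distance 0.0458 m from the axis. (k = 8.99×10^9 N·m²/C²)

Coaxial Gaussian cylinder, radius r = 0.0458 m, length L (r < R).
Integrating ρ over the cross-section to radius r: λ_enc = (2πρ₀/R) ∫₀^r r'^2 dr' = 2πρ₀ r^3/(3·R) = -1.031e-5 C/m.
Applying ∮E·dA = Q_enc/ε₀ with the end caps contributing no flux:
E = 2k|λ_enc|/r = 2(8.99×10^9)(1.031e-5)/(0.0458) = 4.05×10^6 N/C.

4.05×10^6 N/C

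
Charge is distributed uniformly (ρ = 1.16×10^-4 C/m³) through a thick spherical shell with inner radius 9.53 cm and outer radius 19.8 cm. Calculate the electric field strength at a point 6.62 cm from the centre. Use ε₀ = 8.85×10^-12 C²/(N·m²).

E = 0

Use a concentric Gaussian sphere at r = 6.62 cm (r < 9.53 cm, inside the empty cavity).
Q_enc = 0 (all charge lies at larger r); Gauss's law gives E = 0.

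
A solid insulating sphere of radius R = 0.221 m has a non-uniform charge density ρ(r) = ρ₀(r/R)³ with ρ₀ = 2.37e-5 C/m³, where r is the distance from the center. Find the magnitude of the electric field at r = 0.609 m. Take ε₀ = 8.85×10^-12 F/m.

Use a concentric Gaussian sphere at r = 0.609 m (r > R, all charge enclosed).
Q_enc = 4π ∫₀^R ρ₀(r'/R)^3 r'² dr' = 4πρ₀R³/6 = 5.358×10^-7 C.
Since E is radial and uniform over the Gaussian sphere, Φ = E·4πr² = Q_enc/ε₀.
E = |Q_enc|/(4πε₀r²) = (5.358×10^-7)/(4π·8.85×10^-12·(0.609)²) = 1.30×10^4 N/C.

E = 1.30×10^4 N/C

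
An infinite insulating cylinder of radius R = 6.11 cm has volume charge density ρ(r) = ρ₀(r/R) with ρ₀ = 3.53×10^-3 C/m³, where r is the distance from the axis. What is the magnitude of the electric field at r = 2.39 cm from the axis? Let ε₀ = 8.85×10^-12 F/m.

Coaxial Gaussian cylinder, radius r = 2.39 cm, length L (r < R).
Integrating ρ over the cross-section to radius r: λ_enc = (2πρ₀/R) ∫₀^r r'^2 dr' = 2πρ₀ r^3/(3·R) = 1.652e-6 C/m.
Since E is radial and uniform over the curved surface, Φ = E·2πrL = Q_enc/ε₀ = λ_enc L/ε₀.
E = |λ_enc|/(2πε₀r) = (1.652e-6)/(2π·8.85×10^-12·0.0239) = 1.24×10^6 N/C.

E ≈ 1.24×10^6 N/C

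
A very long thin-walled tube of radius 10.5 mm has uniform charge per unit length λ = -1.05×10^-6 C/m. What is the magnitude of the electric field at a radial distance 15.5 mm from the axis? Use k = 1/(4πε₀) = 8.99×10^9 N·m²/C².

By cylindrical symmetry E is radial; use a coaxial Gaussian cylinder of radius 15.5 mm and length L (r > 10.5 mm).
The full line charge is enclosed: λ_enc = -1.05×10^-6 C/m.
Applying ∮E·dA = Q_enc/ε₀ with the end caps contributing no flux:
E = 2k|λ_enc|/r = 2(8.99×10^9)(1.05×10^-6)/(0.0155) = 1.22e6 N/C.

|E| ≈ 1.22×10^6 V/m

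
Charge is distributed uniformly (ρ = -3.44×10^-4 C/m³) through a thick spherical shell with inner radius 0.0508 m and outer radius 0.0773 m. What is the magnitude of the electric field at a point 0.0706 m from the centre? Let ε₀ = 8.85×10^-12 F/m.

|E| = 5.74×10^5 N/C

Symmetry ⇒ E = E(r) r̂. Gaussian sphere of radius r = 0.0706 m (within the shell material, 0.0508 m < r < 0.0773 m).
Only the shell between 0.0508 m and r is enclosed: Q_enc = ρ·(4π/3)(r³ − a³) = (-3.44e-4)·(4π/3)·((0.0706)³ − (0.0508)³) = -3.182e-7 C.
Gauss's law: E·4πr² = Q_enc/ε₀.
E = |Q_enc|/(4πε₀r²) = (3.182×10^-7)/(4π·8.85×10^-12·(0.0706)²) = 5.74×10^5 N/C.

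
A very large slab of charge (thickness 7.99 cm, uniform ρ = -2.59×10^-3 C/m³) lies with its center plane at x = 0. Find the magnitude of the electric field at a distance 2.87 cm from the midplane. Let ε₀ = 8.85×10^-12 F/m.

E = 8.40e6 N/C

By symmetry E is perpendicular to the slab. A Gaussian pillbox from −2.87 cm to +2.87 cm (face area A) lies entirely within the slab.
Q_enc = ρ·(2x)·A and flux = 2EA, so 2EA = 2ρxA/ε₀ ⇒ E = |ρ|x/ε₀.
E = (2.59×10^-3)(0.0287)/(8.85×10^-12) = 8.40×10^6 N/C.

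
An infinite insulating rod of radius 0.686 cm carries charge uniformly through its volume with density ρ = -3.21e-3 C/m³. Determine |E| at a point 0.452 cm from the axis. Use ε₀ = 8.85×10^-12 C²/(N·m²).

8.20×10^5 N/C

Take a coaxial cylindrical Gaussian surface of radius r = 0.452 cm and length L (r < R).
Enclosed charge per unit length: λ_enc = ρ·πr² = (-3.21×10^-3)π(0.00452)² = -2.06e-7 C/m.
By Gauss's law (flux through the curved wall only), E·2πrL = λ_enc L/ε₀.
E = |λ_enc|/(2πε₀r) = (2.06e-7)/(2π·8.85×10^-12·0.00452) = 8.20e5 N/C.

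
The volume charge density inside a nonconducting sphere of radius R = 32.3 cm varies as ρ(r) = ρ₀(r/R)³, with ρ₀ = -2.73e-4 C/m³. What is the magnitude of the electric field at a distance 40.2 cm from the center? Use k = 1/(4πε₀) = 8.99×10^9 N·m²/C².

E = 1.07×10^6 N/C

Use a concentric Gaussian sphere at r = 40.2 cm (r > R, all charge enclosed).
Q_enc = 4π ∫₀^R ρ₀(r'/R)^3 r'² dr' = 4πρ₀R³/6 = -1.927×10^-5 C.
Applying ∮E·dA = Q_enc/ε₀ with Φ = E(4πr²):
E = k|Q_enc|/r² = (8.99×10^9)(1.927×10^-5)/(0.402)² = 1.07×10^6 N/C.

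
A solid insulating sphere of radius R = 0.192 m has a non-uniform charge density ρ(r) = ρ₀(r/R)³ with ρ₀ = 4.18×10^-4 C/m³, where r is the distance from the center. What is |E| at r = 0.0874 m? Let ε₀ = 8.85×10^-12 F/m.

E ≈ 6.49×10^4 N/C

By spherical symmetry E is radial; choose a Gaussian sphere of radius r = 0.0874 m (r < R).
Q_enc = ∫₀^r ρ(r')·4πr'² dr' = (4πρ₀/R³) ∫₀^r r'^5 dr' = 4πρ₀ r^6/(6·R³) = 5.513×10^-8 C.
By Gauss's law, ∮E·dA = E·4πr² = Q_enc/ε₀.
E = |Q_enc|/(4πε₀r²) = (5.513×10^-8)/(4π·8.85×10^-12·(0.0874)²) = 6.49e4 N/C.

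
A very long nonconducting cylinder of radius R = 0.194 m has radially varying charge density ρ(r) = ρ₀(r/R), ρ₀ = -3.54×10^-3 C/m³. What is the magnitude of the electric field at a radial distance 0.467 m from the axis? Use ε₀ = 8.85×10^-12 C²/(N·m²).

|E| ≈ 1.07×10^7 N/C

By cylindrical symmetry E is radial; use a coaxial Gaussian cylinder of radius 0.467 m and length L (r > R, full charge per length enclosed).
λ_enc = 2π ∫₀^R ρ₀(r'/R)^1 r' dr' = 2πρ₀R²/3 = -2.79×10^-4 C/m.
By Gauss's law (flux through the curved wall only), E·2πrL = λ_enc L/ε₀.
E = |λ_enc|/(2πε₀r) = (2.79e-4)/(2π·8.85×10^-12·0.467) = 1.07×10^7 N/C.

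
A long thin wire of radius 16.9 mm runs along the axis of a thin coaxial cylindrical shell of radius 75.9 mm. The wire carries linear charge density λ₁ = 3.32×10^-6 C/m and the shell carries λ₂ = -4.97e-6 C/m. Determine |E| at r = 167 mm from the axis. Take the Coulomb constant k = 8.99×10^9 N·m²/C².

|E| ≈ 1.78e5 N/C

By cylindrical symmetry E is radial; use a coaxial Gaussian cylinder of radius 167 mm and length L (r > 75.9 mm, enclosing both).
λ_enc = λ₁ + λ₂ = (3.32×10^-6) + (-4.97×10^-6) = -1.65e-6 C/m.
By Gauss's law (flux through the curved wall only), E·2πrL = λ_enc L/ε₀.
E = 2k|λ_enc|/r = 2(8.99×10^9)(1.65e-6)/(0.167) = 1.78×10^5 N/C.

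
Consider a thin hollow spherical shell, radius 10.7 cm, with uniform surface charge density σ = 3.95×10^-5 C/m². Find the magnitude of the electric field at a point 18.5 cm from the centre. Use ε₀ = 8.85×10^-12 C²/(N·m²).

Symmetry ⇒ E = E(r) r̂. Gaussian sphere of radius r = 18.5 cm (r > 10.7 cm).
The entire shell is enclosed: Q_enc = σ·4πR² = (3.95e-5)·4π·(0.107)² = 5.683e-6 C.
By Gauss's law, ∮E·dA = E·4πr² = Q_enc/ε₀.
E = |Q_enc|/(4πε₀r²) = (5.683×10^-6)/(4π·8.85×10^-12·(0.185)²) = 1.49e6 N/C.

|E| ≈ 1.49×10^6 N/C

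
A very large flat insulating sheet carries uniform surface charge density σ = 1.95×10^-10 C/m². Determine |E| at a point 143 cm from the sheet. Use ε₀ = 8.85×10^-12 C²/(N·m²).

11 V/m

The symmetry is planar: E is normal to the sheet and the same magnitude on both sides. Take a pillbox straddling the sheet with end-cap area A.
Only the two end caps contribute flux: Φ = 2EA. With Q_enc = σA, Gauss's law gives E = |σ|/(2ε₀).
E = |σ|/(2ε₀) = (1.95×10^-10)/(2·8.85×10^-12) = 11 N/C.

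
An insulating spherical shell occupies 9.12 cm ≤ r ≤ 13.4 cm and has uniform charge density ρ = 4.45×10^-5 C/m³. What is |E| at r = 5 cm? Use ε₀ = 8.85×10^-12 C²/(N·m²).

By spherical symmetry E is radial; choose a Gaussian sphere of radius r = 5 cm (r < 9.12 cm, inside the empty cavity).
No charge is enclosed, so by Gauss's law E·4πr² = 0 ⇒ E = 0.

E = 0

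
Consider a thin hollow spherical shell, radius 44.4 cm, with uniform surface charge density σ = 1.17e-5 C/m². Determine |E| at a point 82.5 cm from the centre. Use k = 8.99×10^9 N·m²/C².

By spherical symmetry E is radial; choose a Gaussian sphere of radius r = 82.5 cm (r > 44.4 cm).
The entire shell is enclosed: Q_enc = σ·4πR² = (1.17×10^-5)·4π·(0.444)² = 2.898×10^-5 C.
Applying ∮E·dA = Q_enc/ε₀ with Φ = E(4πr²):
E = k|Q_enc|/r² = (8.99×10^9)(2.898×10^-5)/(0.825)² = 3.83×10^5 N/C.

|E| = 3.83×10^5 N/C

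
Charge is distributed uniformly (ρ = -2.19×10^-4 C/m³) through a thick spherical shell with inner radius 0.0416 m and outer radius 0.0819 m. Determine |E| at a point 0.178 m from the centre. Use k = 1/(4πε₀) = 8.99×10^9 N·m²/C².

Take a concentric spherical Gaussian surface of radius r = 0.178 m (r > 0.0819 m, enclosing the whole shell).
Q_enc = ρ·(4π/3)(b³ − a³) = (-2.19×10^-4)·(4π/3)·((0.0819)³ − (0.0416)³) = -4.379×10^-7 C.
Applying ∮E·dA = Q_enc/ε₀ with Φ = E(4πr²):
E = k|Q_enc|/r² = (8.99×10^9)(4.379×10^-7)/(0.178)² = 1.24×10^5 N/C.

|E| = 1.24e5 N/C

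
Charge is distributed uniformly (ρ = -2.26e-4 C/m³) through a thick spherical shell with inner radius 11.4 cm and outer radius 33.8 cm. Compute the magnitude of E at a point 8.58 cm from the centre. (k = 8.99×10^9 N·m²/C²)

E = 0

Use a concentric Gaussian sphere at r = 8.58 cm (r < 11.4 cm, inside the empty cavity).
No charge is enclosed, so by Gauss's law E·4πr² = 0 ⇒ E = 0.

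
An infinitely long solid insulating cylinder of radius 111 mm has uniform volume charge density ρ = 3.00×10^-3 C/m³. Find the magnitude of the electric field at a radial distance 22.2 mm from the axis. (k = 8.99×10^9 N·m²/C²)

Coaxial Gaussian cylinder, radius r = 22.2 mm, length L (r < R).
Charge inside radius r per length L is ρ·πr²·L, so λ_enc = ρπr² = 4.645×10^-6 C/m.
Gauss's law: E·2πrL = λ_enc L/ε₀.
E = 2k|λ_enc|/r = 2(8.99×10^9)(4.645×10^-6)/(0.0222) = 3.76×10^6 N/C.

E ≈ 3.76×10^6 N/C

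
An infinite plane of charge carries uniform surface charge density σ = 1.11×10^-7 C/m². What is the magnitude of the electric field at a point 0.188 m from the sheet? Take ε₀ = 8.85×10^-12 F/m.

|E| = 6.27×10^3 N/C

By planar symmetry E is perpendicular to the sheet and uniform; use a Gaussian pillbox with flat faces of area A on each side of the sheet.
Only the two end caps contribute flux: Φ = 2EA. With Q_enc = σA, Gauss's law gives E = |σ|/(2ε₀).
E = |σ|/(2ε₀) = (1.11×10^-7)/(2·8.85×10^-12) = 6.27×10^3 N/C.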